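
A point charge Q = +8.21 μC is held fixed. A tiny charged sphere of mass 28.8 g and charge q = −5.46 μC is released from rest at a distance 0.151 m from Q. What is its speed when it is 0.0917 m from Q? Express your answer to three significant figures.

10.9 m/s

Only the electrostatic force acts, so mechanical energy is conserved: ½mv² = U₁ − U₂ = kQq(1/r₁ − 1/r₂).
U₁ − U₂ = (8.99×10⁹ N·m²/C²)(8.21×10⁻⁶ C)(-5.46×10⁻⁶ C)(1/0.151 − 1/0.0917) = 1.73 J.
v = √(2·1.73/0.0288) = 10.9 m/s.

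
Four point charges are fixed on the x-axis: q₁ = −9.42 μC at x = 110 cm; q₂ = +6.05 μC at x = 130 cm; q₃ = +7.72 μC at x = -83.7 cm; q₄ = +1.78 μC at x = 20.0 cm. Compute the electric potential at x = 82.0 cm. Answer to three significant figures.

Electric potential is a scalar, so the contributions from each charge add algebraically: V = Σ kqᵢ/rᵢ.
Distances from the field point to each charge: r₁ = 0.280 m, r₂ = 0.480 m, r₃ = 1.66 m, r₄ = 0.620 m.
V = k[(-9.42×10⁻⁶)/(0.280) + (6.05×10⁻⁶)/(0.480) + (7.72×10⁻⁶)/(1.66) + (1.78×10⁻⁶)/(0.620)] = -1.21×10⁵ V.

-1.21×10⁵ V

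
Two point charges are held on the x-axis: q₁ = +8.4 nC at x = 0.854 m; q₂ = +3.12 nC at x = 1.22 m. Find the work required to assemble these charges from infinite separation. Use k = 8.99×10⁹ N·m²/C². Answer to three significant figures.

6.44×10⁻⁷ J

The assembly work is the sum of pairwise potential energies, U = Σ_{i<j} kqᵢqⱼ/rᵢⱼ.
Pair separations: r₁₂ = 0.366 m.
U = (6.44×10⁻⁷) = 6.44×10⁻⁷ J.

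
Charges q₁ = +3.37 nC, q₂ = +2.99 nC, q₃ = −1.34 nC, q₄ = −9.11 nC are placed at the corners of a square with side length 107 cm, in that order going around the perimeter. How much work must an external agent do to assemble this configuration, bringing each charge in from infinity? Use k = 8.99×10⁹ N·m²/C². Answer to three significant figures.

The work to assemble the configuration equals its total potential energy, U = Σ kqᵢqⱼ/rᵢⱼ over all pairs.
The four side pairs have separation 1.07 m and the two diagonal pairs 1.51 m.
Summing all 6 pair terms gives U = -2.93×10⁻⁷ J.

-2.93×10⁻⁷ J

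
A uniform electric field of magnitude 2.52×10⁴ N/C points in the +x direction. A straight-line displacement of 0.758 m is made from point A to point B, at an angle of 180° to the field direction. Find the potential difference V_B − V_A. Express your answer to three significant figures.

Only the component of displacement along E changes the potential: ΔV = −E·d·cosθ.
ΔV = −(2.52×10⁴ V/m)(0.758 m)cos180° = 1.91×10⁴ V.

1.91×10⁴ V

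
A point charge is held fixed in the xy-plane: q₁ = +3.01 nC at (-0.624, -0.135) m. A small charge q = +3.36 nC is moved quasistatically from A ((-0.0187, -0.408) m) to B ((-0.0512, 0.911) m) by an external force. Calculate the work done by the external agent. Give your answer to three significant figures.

-6.07×10⁻⁸ J

For quasistatic motion the external work equals the change in potential energy: W_ext = qΔV = q(V_B − V_A).
At A: distance to the source charge is 0.664 m; V_A = kq₁/r = 40.8 V.
At B: distance to the source charge is 1.19 m; V_B = kq₁/r = 22.7 V.
ΔV = V_B − V_A = -18.1 V.
W_ext = qΔV = (3.36×10⁻⁹ C)(-18.1 V) = -6.07×10⁻⁸ J.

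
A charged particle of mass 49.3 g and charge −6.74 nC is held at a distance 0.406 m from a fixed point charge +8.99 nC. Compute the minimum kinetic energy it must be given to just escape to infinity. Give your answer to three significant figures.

To just escape, total mechanical energy must reach zero at infinity: ½mv²_min + U = 0, so ½mv²_min = −U = |kQq|/r.
|U| = |kQq|/r = (8.99×10⁹ N·m²/C²)(8.99×10⁻⁹)(6.74×10⁻⁹)/(0.406) = 1.34×10⁻⁶ J.

1.34×10⁻⁶ J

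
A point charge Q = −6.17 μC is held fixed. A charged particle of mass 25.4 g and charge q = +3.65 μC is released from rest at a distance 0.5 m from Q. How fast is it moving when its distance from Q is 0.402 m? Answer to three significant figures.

Only the electrostatic force acts, so mechanical energy is conserved: ½mv² = U₁ − U₂ = kQq(1/r₁ − 1/r₂).
U₁ − U₂ = (8.99×10⁹ N·m²/C²)(-6.17×10⁻⁶ C)(3.65×10⁻⁶ C)(1/0.500 − 1/0.402) = 0.0987 J.
v = √(2·0.0987/0.0254) = 2.79 m/s.

2.79 m/s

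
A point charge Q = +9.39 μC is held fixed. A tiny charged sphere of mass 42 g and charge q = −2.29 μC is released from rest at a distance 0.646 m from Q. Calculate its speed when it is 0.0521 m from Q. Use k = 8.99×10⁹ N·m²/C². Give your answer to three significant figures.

Only the electrostatic force acts, so mechanical energy is conserved: ½mv² = U₁ − U₂ = kQq(1/r₁ − 1/r₂).
U₁ − U₂ = (8.99×10⁹ N·m²/C²)(9.39×10⁻⁶ C)(-2.29×10⁻⁶ C)(1/0.646 − 1/0.0521) = 3.41 J.
v = √(2·3.41/0.0420) = 12.7 m/s.

12.7 m/s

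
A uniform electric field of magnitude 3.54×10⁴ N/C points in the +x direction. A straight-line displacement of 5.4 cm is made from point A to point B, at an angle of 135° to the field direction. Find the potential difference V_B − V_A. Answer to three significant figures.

Only the component of displacement along E changes the potential: ΔV = −E·d·cosθ.
ΔV = −(3.54×10⁴ V/m)(0.0540 m)cos135° = 1350 V.

1350 V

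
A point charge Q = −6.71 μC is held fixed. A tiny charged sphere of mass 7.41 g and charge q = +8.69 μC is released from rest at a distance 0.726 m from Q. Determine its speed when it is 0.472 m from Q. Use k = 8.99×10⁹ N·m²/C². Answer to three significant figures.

10.2 m/s

Only the electrostatic force acts, so mechanical energy is conserved: ½mv² = U₁ − U₂ = kQq(1/r₁ − 1/r₂).
U₁ − U₂ = (8.99×10⁹ N·m²/C²)(-6.71×10⁻⁶ C)(8.69×10⁻⁶ C)(1/0.726 − 1/0.472) = 0.389 J.
v = √(2·0.389/7.41×10⁻³) = 10.2 m/s.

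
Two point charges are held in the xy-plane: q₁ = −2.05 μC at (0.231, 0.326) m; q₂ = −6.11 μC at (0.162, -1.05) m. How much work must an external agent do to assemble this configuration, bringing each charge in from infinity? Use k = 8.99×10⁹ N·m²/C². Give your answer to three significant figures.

0.0817 J

The work to assemble the configuration equals its total potential energy, U = Σ kqᵢqⱼ/rᵢⱼ over all pairs.
Pair separations: r₁₂ = 1.38 m.
U = (0.0817) = 0.0817 J.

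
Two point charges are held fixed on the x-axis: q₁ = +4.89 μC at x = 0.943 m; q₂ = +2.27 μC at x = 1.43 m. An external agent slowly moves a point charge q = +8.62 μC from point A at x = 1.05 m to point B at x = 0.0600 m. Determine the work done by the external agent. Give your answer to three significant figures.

For quasistatic motion the external work equals the change in potential energy: W_ext = qΔV = q(V_B − V_A).
At A: distances to the source charges are 0.107 m, 0.380 m; V_A = Σ kqᵢ/rᵢ = 4.65×10⁵ V.
At B: distances to the source charges are 0.883 m, 1.37 m; V_B = Σ kqᵢ/rᵢ = 6.47×10⁴ V.
ΔV = V_B − V_A = -4.00×10⁵ V.
W_ext = qΔV = (8.62×10⁻⁶ C)(-4.00×10⁵ V) = -3.45 J.

-3.45 J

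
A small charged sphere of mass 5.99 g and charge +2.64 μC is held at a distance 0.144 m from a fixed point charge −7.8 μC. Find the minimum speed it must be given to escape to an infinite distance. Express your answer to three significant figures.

20.7 m/s

To just escape, total mechanical energy must reach zero at infinity: ½mv²_min + U = 0, so ½mv²_min = −U = |kQq|/r.
|U| = |kQq|/r = (8.99×10⁹ N·m²/C²)(7.80×10⁻⁶)(2.64×10⁻⁶)/(0.144) = 1.29 J.
v_min = √(2|U|/m) = √(2·1.29/5.99×10⁻³) = 20.7 m/s.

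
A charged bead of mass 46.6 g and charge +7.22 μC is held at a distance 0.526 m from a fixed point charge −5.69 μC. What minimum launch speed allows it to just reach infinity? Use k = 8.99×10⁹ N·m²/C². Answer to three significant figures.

5.49 m/s

To just escape, total mechanical energy must reach zero at infinity: ½mv²_min + U = 0, so ½mv²_min = −U = |kQq|/r.
|U| = |kQq|/r = (8.99×10⁹ N·m²/C²)(5.69×10⁻⁶)(7.22×10⁻⁶)/(0.526) = 0.702 J.
v_min = √(2|U|/m) = √(2·0.702/0.0466) = 5.49 m/s.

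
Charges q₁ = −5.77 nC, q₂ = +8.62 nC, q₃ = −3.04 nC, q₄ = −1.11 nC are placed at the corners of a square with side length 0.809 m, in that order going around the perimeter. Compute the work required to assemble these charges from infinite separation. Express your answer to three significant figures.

The work to assemble the configuration equals its total potential energy, U = Σ kqᵢqⱼ/rᵢⱼ over all pairs.
The four side pairs have separation 0.809 m and the two diagonal pairs 1.14 m.
Summing all 6 pair terms gives U = -6.73×10⁻⁷ J.

-6.73×10⁻⁷ J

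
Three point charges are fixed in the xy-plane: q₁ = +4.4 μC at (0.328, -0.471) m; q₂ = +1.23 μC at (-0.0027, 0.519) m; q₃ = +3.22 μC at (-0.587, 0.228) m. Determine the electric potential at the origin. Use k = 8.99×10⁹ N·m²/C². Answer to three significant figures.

1.36×10⁵ V

Electric potential is a scalar, so the contributions from each charge add algebraically: V = Σ kqᵢ/rᵢ.
Distances from the field point to each charge: r₁ = 0.574 m, r₂ = 0.519 m, r₃ = 0.630 m.
V = k[(4.40×10⁻⁶)/(0.574) + (1.23×10⁻⁶)/(0.519) + (3.22×10⁻⁶)/(0.630)] = 1.36×10⁵ V.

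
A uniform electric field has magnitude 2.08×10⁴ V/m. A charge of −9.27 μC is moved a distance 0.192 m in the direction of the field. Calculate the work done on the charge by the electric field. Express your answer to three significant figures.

-0.0370 J

The potential change for a displacement 0.192 m in the direction of the field is ΔV = −Ed = -3990 V.
W_field = −qΔV = -0.0370 J.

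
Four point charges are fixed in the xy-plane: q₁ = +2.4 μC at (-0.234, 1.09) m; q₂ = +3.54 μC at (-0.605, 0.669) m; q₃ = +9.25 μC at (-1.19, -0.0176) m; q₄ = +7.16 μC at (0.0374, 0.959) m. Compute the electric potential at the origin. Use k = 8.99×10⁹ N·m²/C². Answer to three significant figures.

1.92×10⁵ V

Electric potential is a scalar, so the contributions from each charge add algebraically: V = Σ kqᵢ/rᵢ.
Distances from the field point to each charge: r₁ = 1.11 m, r₂ = 0.902 m, r₃ = 1.19 m, r₄ = 0.960 m.
V = k[(2.40×10⁻⁶)/(1.11) + (3.54×10⁻⁶)/(0.902) + (9.25×10⁻⁶)/(1.19) + (7.16×10⁻⁶)/(0.960)] = 1.92×10⁵ V.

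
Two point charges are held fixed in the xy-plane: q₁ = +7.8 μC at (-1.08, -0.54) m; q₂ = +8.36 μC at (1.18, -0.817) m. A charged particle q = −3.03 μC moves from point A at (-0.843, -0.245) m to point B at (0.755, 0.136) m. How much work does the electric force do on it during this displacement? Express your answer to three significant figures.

-0.343 J

The work done by the electric force is W_field = −ΔU = −q(V_B − V_A) = q(V_A − V_B).
At A: distances to the source charges are 0.378 m, 2.10 m; V_A = Σ kqᵢ/rᵢ = 2.21×10⁵ V.
At B: distances to the source charges are 1.96 m, 1.04 m; V_B = Σ kqᵢ/rᵢ = 1.08×10⁵ V.
ΔV = V_B − V_A = -1.13×10⁵ V.
W_field = −qΔV = −(-3.03×10⁻⁶ C)(-1.13×10⁵ V) = -0.343 J.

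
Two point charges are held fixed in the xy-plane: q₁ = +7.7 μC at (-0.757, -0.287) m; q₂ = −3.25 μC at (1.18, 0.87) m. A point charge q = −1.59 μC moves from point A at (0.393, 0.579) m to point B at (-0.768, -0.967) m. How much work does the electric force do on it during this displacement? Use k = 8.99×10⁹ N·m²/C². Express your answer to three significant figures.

0.123 J

The work done by the electric force is W_field = −ΔU = −q(V_B − V_A) = q(V_A − V_B).
At A: distances to the source charges are 1.44 m, 0.839 m; V_A = Σ kqᵢ/rᵢ = 1.33×10⁴ V.
At B: distances to the source charges are 0.680 m, 2.68 m; V_B = Σ kqᵢ/rᵢ = 9.09×10⁴ V.
ΔV = V_B − V_A = 7.76×10⁴ V.
W_field = −qΔV = −(-1.59×10⁻⁶ C)(7.76×10⁴ V) = 0.123 J.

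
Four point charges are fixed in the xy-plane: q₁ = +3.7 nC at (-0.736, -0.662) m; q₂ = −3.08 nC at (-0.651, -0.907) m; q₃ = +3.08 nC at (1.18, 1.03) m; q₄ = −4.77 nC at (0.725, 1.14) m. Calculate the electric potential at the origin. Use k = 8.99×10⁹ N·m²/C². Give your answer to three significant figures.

Electric potential is a scalar, so the contributions from each charge add algebraically: V = Σ kqᵢ/rᵢ.
Distances from the field point to each charge: r₁ = 0.990 m, r₂ = 1.12 m, r₃ = 1.57 m, r₄ = 1.35 m.
V = k[(3.70×10⁻⁹)/(0.990) + (-3.08×10⁻⁹)/(1.12) + (3.08×10⁻⁹)/(1.57) + (-4.77×10⁻⁹)/(1.35)] = -5.26 V.

-5.26 V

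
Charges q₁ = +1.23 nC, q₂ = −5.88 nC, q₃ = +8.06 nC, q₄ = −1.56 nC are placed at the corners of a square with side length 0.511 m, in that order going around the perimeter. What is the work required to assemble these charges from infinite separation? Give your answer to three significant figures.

The assembly work is the sum of pairwise potential energies, U = Σ_{i<j} kqᵢqⱼ/rᵢⱼ.
The four side pairs have separation 0.511 m and the two diagonal pairs 0.723 m.
Summing all 6 pair terms gives U = -9.79×10⁻⁷ J.

-9.79×10⁻⁷ J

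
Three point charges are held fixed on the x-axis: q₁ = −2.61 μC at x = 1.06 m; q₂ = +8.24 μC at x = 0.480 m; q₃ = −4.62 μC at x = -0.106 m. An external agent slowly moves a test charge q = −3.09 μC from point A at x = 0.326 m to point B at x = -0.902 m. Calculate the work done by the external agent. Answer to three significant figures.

For quasistatic motion the external work equals the change in potential energy: W_ext = qΔV = q(V_B − V_A).
At A: distances to the source charges are 0.734 m, 0.154 m, 0.432 m; V_A = Σ kqᵢ/rᵢ = 3.53×10⁵ V.
At B: distances to the source charges are 1.96 m, 1.38 m, 0.796 m; V_B = Σ kqᵢ/rᵢ = -1.05×10⁴ V.
ΔV = V_B − V_A = -3.63×10⁵ V.
W_ext = qΔV = (-3.09×10⁻⁶ C)(-3.63×10⁵ V) = 1.12 J.

1.12 J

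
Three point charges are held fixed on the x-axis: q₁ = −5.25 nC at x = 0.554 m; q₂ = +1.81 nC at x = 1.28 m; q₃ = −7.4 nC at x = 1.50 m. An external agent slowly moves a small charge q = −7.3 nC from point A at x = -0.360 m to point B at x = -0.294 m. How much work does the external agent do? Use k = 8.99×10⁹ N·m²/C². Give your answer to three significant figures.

For quasistatic motion the external work equals the change in potential energy: W_ext = qΔV = q(V_B − V_A).
At A: distances to the source charges are 0.914 m, 1.64 m, 1.86 m; V_A = Σ kqᵢ/rᵢ = -77.5 V.
At B: distances to the source charges are 0.848 m, 1.57 m, 1.79 m; V_B = Σ kqᵢ/rᵢ = -82.4 V.
ΔV = V_B − V_A = -4.92 V.
W_ext = qΔV = (-7.30×10⁻⁹ C)(-4.92 V) = 3.59×10⁻⁸ J.

3.59×10⁻⁸ J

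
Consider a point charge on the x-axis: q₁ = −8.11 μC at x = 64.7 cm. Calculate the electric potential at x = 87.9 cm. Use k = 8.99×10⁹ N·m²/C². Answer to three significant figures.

-3.14×10⁵ V

The total potential is the scalar sum of each charge's contribution, V = Σ kqᵢ/rᵢ.
V = k[(-8.11×10⁻⁶)/(0.232)] = -3.14×10⁵ V.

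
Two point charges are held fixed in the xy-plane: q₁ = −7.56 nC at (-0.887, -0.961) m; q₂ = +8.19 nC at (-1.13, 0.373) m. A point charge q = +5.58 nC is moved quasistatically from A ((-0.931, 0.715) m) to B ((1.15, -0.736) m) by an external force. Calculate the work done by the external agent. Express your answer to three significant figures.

-8.35×10⁻⁷ J

For quasistatic motion the external work equals the change in potential energy: W_ext = qΔV = q(V_B − V_A).
At A: distances to the source charges are 1.68 m, 0.396 m; V_A = Σ kqᵢ/rᵢ = 146 V.
At B: distances to the source charges are 2.05 m, 2.54 m; V_B = Σ kqᵢ/rᵢ = -4.12 V.
ΔV = V_B − V_A = -150 V.
W_ext = qΔV = (5.58×10⁻⁹ C)(-150 V) = -8.35×10⁻⁷ J.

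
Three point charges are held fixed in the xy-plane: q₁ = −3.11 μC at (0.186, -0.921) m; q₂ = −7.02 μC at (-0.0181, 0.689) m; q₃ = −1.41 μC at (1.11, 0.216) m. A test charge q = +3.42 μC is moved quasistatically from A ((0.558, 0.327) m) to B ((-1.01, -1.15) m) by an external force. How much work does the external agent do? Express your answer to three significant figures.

For quasistatic motion the external work equals the change in potential energy: W_ext = qΔV = q(V_B − V_A).
At A: distances to the source charges are 1.30 m, 0.680 m, 0.563 m; V_A = Σ kqᵢ/rᵢ = -1.37×10⁵ V.
At B: distances to the source charges are 1.22 m, 2.09 m, 2.52 m; V_B = Σ kqᵢ/rᵢ = -5.82×10⁴ V.
ΔV = V_B − V_A = 7.85×10⁴ V.
W_ext = qΔV = (3.42×10⁻⁶ C)(7.85×10⁴ V) = 0.269 J.

0.269 J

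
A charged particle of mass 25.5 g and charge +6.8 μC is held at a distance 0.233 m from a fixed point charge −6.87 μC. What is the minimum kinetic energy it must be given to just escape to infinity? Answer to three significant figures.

To just escape, total mechanical energy must reach zero at infinity: ½mv²_min + U = 0, so ½mv²_min = −U = |kQq|/r.
|U| = |kQq|/r = (8.99×10⁹ N·m²/C²)(6.87×10⁻⁶)(6.80×10⁻⁶)/(0.233) = 1.80 J.

1.80 J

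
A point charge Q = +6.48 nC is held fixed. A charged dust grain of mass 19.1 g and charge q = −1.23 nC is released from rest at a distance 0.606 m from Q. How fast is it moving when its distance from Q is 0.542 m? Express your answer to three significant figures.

Only the electrostatic force acts, so mechanical energy is conserved: ½mv² = U₁ − U₂ = kQq(1/r₁ − 1/r₂).
U₁ − U₂ = (8.99×10⁹ N·m²/C²)(6.48×10⁻⁹ C)(-1.23×10⁻⁹ C)(1/0.606 − 1/0.542) = 1.40×10⁻⁸ J.
v = √(2·1.40×10⁻⁸/0.0191) = 1.21×10⁻³ m/s.

1.21×10⁻³ m/s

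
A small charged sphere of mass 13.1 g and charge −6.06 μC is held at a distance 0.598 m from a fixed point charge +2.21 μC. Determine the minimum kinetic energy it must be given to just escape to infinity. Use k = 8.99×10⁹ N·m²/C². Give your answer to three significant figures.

To just escape, total mechanical energy must reach zero at infinity: ½mv²_min + U = 0, so ½mv²_min = −U = |kQq|/r.
|U| = |kQq|/r = (8.99×10⁹ N·m²/C²)(2.21×10⁻⁶)(6.06×10⁻⁶)/(0.598) = 0.201 J.

0.201 J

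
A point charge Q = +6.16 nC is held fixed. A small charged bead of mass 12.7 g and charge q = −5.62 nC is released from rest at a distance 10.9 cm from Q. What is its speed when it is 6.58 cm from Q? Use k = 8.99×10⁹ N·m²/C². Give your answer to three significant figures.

0.0172 m/s

Only the electrostatic force acts, so mechanical energy is conserved: ½mv² = U₁ − U₂ = kQq(1/r₁ − 1/r₂).
U₁ − U₂ = (8.99×10⁹ N·m²/C²)(6.16×10⁻⁹ C)(-5.62×10⁻⁹ C)(1/0.109 − 1/0.0658) = 1.87×10⁻⁶ J.
v = √(2·1.87×10⁻⁶/0.0127) = 0.0172 m/s.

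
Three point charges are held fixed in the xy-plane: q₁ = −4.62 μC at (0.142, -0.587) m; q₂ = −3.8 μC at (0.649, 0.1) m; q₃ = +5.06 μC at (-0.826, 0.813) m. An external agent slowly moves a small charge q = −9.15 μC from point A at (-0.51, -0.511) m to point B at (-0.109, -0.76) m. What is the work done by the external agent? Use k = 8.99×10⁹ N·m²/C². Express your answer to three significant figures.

For quasistatic motion the external work equals the change in potential energy: W_ext = qΔV = q(V_B − V_A).
At A: distances to the source charges are 0.656 m, 1.31 m, 1.36 m; V_A = Σ kqᵢ/rᵢ = -5.59×10⁴ V.
At B: distances to the source charges are 0.305 m, 1.15 m, 1.73 m; V_B = Σ kqᵢ/rᵢ = -1.40×10⁵ V.
ΔV = V_B − V_A = -8.38×10⁴ V.
W_ext = qΔV = (-9.15×10⁻⁶ C)(-8.38×10⁴ V) = 0.767 J.

0.767 J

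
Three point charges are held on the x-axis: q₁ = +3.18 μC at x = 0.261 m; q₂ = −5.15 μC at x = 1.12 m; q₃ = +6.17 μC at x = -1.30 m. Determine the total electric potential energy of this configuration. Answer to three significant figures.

The work to assemble the configuration equals its total potential energy, U = Σ kqᵢqⱼ/rᵢⱼ over all pairs.
Pair separations: r₁₂ = 0.859 m, r₁₃ = 1.56 m, r₂₃ = 2.42 m.
U = (-0.171) + (0.113) + (-0.118) = -0.176 J.

-0.176 J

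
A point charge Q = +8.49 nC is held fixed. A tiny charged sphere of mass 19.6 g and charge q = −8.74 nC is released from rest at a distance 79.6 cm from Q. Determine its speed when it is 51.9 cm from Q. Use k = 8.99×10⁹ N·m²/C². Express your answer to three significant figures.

6.76×10⁻³ m/s

Only the electrostatic force acts, so mechanical energy is conserved: ½mv² = U₁ − U₂ = kQq(1/r₁ − 1/r₂).
U₁ − U₂ = (8.99×10⁹ N·m²/C²)(8.49×10⁻⁹ C)(-8.74×10⁻⁹ C)(1/0.796 − 1/0.519) = 4.47×10⁻⁷ J.
v = √(2·4.47×10⁻⁷/0.0196) = 6.76×10⁻³ m/s.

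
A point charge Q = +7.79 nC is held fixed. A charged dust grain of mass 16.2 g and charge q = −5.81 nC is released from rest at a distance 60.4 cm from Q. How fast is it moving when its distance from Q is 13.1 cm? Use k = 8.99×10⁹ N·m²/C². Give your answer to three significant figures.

0.0173 m/s

Only the electrostatic force acts, so mechanical energy is conserved: ½mv² = U₁ − U₂ = kQq(1/r₁ − 1/r₂).
U₁ − U₂ = (8.99×10⁹ N·m²/C²)(7.79×10⁻⁹ C)(-5.81×10⁻⁹ C)(1/0.604 − 1/0.131) = 2.43×10⁻⁶ J.
v = √(2·2.43×10⁻⁶/0.0162) = 0.0173 m/s.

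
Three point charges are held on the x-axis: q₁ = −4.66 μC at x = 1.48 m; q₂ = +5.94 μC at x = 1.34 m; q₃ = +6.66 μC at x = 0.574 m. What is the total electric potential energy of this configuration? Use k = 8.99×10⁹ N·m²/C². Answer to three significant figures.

-1.62 J

The work to assemble the configuration equals its total potential energy, U = Σ kqᵢqⱼ/rᵢⱼ over all pairs.
Pair separations: r₁₂ = 0.140 m, r₁₃ = 0.906 m, r₂₃ = 0.766 m.
U = (-1.78) + (-0.308) + (0.464) = -1.62 J.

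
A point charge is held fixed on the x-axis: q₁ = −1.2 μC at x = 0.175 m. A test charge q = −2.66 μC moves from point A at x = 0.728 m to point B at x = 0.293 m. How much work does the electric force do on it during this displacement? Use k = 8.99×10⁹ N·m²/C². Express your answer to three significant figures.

The work done by the electric force is W_field = −ΔU = −q(V_B − V_A) = q(V_A − V_B).
At A: distance to the source charge is 0.553 m; V_A = kq₁/r = -1.95×10⁴ V.
At B: distance to the source charge is 0.118 m; V_B = kq₁/r = -9.14×10⁴ V.
ΔV = V_B − V_A = -7.19×10⁴ V.
W_field = −qΔV = −(-2.66×10⁻⁶ C)(-7.19×10⁴ V) = -0.191 J.

-0.191 J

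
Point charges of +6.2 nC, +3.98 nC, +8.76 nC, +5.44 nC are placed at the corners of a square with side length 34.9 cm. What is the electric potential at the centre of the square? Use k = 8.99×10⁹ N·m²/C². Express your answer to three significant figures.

The total potential is the scalar sum of each charge's contribution, V = Σ kqᵢ/rᵢ.
The distance from each corner to the centre is a√2/2 = 0.247 m.
V = k[(6.20×10⁻⁹)/(0.247) + (3.98×10⁻⁹)/(0.247) + (8.76×10⁻⁹)/(0.247) + (5.44×10⁻⁹)/(0.247)] = 888 V.

888 V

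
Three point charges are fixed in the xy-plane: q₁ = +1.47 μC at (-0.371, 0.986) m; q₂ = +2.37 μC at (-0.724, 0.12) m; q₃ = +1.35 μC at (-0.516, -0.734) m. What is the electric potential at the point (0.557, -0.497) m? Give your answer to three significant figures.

3.36×10⁴ V

Electric potential is a scalar, so the contributions from each charge add algebraically: V = Σ kqᵢ/rᵢ.
Distances from the field point to each charge: r₁ = 1.75 m, r₂ = 1.42 m, r₃ = 1.10 m.
V = k[(1.47×10⁻⁶)/(1.75) + (2.37×10⁻⁶)/(1.42) + (1.35×10⁻⁶)/(1.10)] = 3.36×10⁴ V.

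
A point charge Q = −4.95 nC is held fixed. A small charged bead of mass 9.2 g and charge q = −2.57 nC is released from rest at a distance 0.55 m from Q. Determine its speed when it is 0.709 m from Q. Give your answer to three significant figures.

Only the electrostatic force acts, so mechanical energy is conserved: ½mv² = U₁ − U₂ = kQq(1/r₁ − 1/r₂).
U₁ − U₂ = (8.99×10⁹ N·m²/C²)(-4.95×10⁻⁹ C)(-2.57×10⁻⁹ C)(1/0.550 − 1/0.709) = 4.66×10⁻⁸ J.
v = √(2·4.66×10⁻⁸/9.20×10⁻³) = 3.18×10⁻³ m/s.

3.18×10⁻³ m/s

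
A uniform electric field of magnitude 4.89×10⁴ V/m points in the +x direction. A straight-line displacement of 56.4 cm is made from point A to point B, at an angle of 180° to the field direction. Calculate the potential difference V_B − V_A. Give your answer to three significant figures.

Only the component of displacement along E changes the potential: ΔV = −E·d·cosθ.
ΔV = −(4.89×10⁴ V/m)(0.564 m)cos180° = 2.76×10⁴ V.

2.76×10⁴ V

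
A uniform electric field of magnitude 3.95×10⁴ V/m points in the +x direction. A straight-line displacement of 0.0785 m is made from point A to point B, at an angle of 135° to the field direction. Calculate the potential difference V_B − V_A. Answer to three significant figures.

2190 V

Only the component of displacement along E changes the potential: ΔV = −E·d·cosθ.
ΔV = −(3.95×10⁴ V/m)(0.0785 m)cos135° = 2190 V.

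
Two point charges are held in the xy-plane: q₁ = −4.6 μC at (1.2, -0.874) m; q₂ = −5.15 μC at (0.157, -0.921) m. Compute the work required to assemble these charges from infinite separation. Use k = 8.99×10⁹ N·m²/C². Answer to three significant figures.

0.204 J

The work to assemble the configuration equals its total potential energy, U = Σ kqᵢqⱼ/rᵢⱼ over all pairs.
Pair separations: r₁₂ = 1.04 m.
U = (0.204) = 0.204 J.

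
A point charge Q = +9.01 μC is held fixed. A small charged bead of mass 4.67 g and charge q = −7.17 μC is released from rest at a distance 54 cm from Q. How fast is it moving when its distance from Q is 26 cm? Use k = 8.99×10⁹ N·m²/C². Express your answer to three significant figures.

Only the electrostatic force acts, so mechanical energy is conserved: ½mv² = U₁ − U₂ = kQq(1/r₁ − 1/r₂).
U₁ − U₂ = (8.99×10⁹ N·m²/C²)(9.01×10⁻⁶ C)(-7.17×10⁻⁶ C)(1/0.540 − 1/0.260) = 1.16 J.
v = √(2·1.16/4.67×10⁻³) = 22.3 m/s.

22.3 m/s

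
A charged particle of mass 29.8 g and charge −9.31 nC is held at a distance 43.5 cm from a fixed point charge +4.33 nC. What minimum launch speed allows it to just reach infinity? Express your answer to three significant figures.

7.48×10⁻³ m/s

To just escape, total mechanical energy must reach zero at infinity: ½mv²_min + U = 0, so ½mv²_min = −U = |kQq|/r.
|U| = |kQq|/r = (8.99×10⁹ N·m²/C²)(4.33×10⁻⁹)(9.31×10⁻⁹)/(0.435) = 8.33×10⁻⁷ J.
v_min = √(2|U|/m) = √(2·8.33×10⁻⁷/0.0298) = 7.48×10⁻³ m/s.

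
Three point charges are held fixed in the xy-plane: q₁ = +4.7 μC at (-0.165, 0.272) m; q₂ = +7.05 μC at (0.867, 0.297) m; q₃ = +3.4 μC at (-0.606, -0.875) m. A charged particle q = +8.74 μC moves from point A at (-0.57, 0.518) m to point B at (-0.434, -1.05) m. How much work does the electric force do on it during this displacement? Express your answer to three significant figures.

The work done by the electric force is W_field = −ΔU = −q(V_B − V_A) = q(V_A − V_B).
At A: distances to the source charges are 0.474 m, 1.45 m, 1.39 m; V_A = Σ kqᵢ/rᵢ = 1.55×10⁵ V.
At B: distances to the source charges are 1.35 m, 1.87 m, 0.245 m; V_B = Σ kqᵢ/rᵢ = 1.90×10⁵ V.
ΔV = V_B − V_A = 3.50×10⁴ V.
W_field = −qΔV = −(8.74×10⁻⁶ C)(3.50×10⁴ V) = -0.306 J.

-0.306 J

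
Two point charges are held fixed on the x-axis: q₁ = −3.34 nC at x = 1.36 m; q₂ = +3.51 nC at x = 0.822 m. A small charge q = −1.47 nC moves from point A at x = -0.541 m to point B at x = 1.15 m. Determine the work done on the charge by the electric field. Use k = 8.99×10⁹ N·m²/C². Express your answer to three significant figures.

-7.96×10⁻⁸ J

The work done by the electric force is W_field = −ΔU = −q(V_B − V_A) = q(V_A − V_B).
At A: distances to the source charges are 1.90 m, 1.36 m; V_A = Σ kqᵢ/rᵢ = 7.36 V.
At B: distances to the source charges are 0.210 m, 0.328 m; V_B = Σ kqᵢ/rᵢ = -46.8 V.
ΔV = V_B − V_A = -54.1 V.
W_field = −qΔV = −(-1.47×10⁻⁹ C)(-54.1 V) = -7.96×10⁻⁸ J.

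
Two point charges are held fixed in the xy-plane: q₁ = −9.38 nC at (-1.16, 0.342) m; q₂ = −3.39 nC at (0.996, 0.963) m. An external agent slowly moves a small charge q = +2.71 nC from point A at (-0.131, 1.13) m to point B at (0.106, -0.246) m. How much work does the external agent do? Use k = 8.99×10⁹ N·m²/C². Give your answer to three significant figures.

3.01×10⁻⁸ J

For quasistatic motion the external work equals the change in potential energy: W_ext = qΔV = q(V_B − V_A).
At A: distances to the source charges are 1.30 m, 1.14 m; V_A = Σ kqᵢ/rᵢ = -91.8 V.
At B: distances to the source charges are 1.40 m, 1.50 m; V_B = Σ kqᵢ/rᵢ = -80.7 V.
ΔV = V_B − V_A = 11.1 V.
W_ext = qΔV = (2.71×10⁻⁹ C)(11.1 V) = 3.01×10⁻⁸ J.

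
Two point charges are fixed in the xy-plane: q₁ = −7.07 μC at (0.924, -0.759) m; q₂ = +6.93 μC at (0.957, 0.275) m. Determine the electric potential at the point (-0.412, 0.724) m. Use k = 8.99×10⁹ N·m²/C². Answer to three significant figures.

1.14×10⁴ V

Electric potential is a scalar, so the contributions from each charge add algebraically: V = Σ kqᵢ/rᵢ.
Distances from the field point to each charge: r₁ = 2.00 m, r₂ = 1.44 m.
V = k[(-7.07×10⁻⁶)/(2.00) + (6.93×10⁻⁶)/(1.44)] = 1.14×10⁴ V.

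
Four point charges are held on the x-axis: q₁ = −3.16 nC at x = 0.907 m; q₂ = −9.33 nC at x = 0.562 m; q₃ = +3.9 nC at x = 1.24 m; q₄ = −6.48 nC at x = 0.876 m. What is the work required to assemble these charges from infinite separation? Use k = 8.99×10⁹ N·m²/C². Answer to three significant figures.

7.00×10⁻⁶ J

The assembly work is the sum of pairwise potential energies, U = Σ_{i<j} kqᵢqⱼ/rᵢⱼ.
Pair separations: r₁₂ = 0.345 m, r₁₃ = 0.333 m, r₁₄ = 0.0310 m, r₂₃ = 0.678 m, r₂₄ = 0.314 m, r₃₄ = 0.364 m.
Summing all 6 pair terms gives U = 7.00×10⁻⁶ J.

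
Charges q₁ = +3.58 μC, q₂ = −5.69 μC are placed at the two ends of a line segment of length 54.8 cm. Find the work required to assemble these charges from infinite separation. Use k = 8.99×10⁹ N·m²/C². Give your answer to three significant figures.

The work to assemble the configuration equals its total potential energy, U = Σ kqᵢqⱼ/rᵢⱼ over all pairs.
The separation is r = 0.548 m.
U = (-0.334) = -0.334 J.

-0.334 J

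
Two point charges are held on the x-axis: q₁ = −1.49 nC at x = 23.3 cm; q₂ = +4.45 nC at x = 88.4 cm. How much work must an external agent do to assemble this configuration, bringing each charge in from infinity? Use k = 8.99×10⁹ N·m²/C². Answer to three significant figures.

-9.16×10⁻⁸ J

The work to assemble the configuration equals its total potential energy, U = Σ kqᵢqⱼ/rᵢⱼ over all pairs.
Pair separations: r₁₂ = 0.651 m.
U = (-9.16×10⁻⁸) = -9.16×10⁻⁸ J.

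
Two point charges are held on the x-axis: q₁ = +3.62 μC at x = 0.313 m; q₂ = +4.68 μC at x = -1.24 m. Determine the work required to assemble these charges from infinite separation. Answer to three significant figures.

The work to assemble the configuration equals its total potential energy, U = Σ kqᵢqⱼ/rᵢⱼ over all pairs.
Pair separations: r₁₂ = 1.55 m.
U = (0.0981) = 0.0981 J.

0.0981 J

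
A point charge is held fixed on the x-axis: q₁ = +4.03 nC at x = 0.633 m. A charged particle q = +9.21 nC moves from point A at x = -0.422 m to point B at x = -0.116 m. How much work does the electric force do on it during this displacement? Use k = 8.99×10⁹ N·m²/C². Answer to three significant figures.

-1.29×10⁻⁷ J

The work done by the electric force is W_field = −ΔU = −q(V_B − V_A) = q(V_A − V_B).
At A: distance to the source charge is 1.05 m; V_A = kq₁/r = 34.3 V.
At B: distance to the source charge is 0.749 m; V_B = kq₁/r = 48.4 V.
ΔV = V_B − V_A = 14.0 V.
W_field = −qΔV = −(9.21×10⁻⁹ C)(14.0 V) = -1.29×10⁻⁷ J.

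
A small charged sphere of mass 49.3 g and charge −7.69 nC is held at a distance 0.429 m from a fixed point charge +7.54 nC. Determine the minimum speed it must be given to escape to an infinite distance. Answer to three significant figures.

To just escape, total mechanical energy must reach zero at infinity: ½mv²_min + U = 0, so ½mv²_min = −U = |kQq|/r.
|U| = |kQq|/r = (8.99×10⁹ N·m²/C²)(7.54×10⁻⁹)(7.69×10⁻⁹)/(0.429) = 1.22×10⁻⁶ J.
v_min = √(2|U|/m) = √(2·1.22×10⁻⁶/0.0493) = 7.02×10⁻³ m/s.

7.02×10⁻³ m/s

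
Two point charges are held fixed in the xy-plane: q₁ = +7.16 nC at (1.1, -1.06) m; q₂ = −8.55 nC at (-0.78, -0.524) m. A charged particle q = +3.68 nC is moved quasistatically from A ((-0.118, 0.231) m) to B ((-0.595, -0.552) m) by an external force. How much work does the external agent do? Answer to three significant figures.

-1.23×10⁻⁶ J

For quasistatic motion the external work equals the change in potential energy: W_ext = qΔV = q(V_B − V_A).
At A: distances to the source charges are 1.77 m, 1.00 m; V_A = Σ kqᵢ/rᵢ = -40.3 V.
At B: distances to the source charges are 1.77 m, 0.187 m; V_B = Σ kqᵢ/rᵢ = -374 V.
ΔV = V_B − V_A = -334 V.
W_ext = qΔV = (3.68×10⁻⁹ C)(-334 V) = -1.23×10⁻⁶ J.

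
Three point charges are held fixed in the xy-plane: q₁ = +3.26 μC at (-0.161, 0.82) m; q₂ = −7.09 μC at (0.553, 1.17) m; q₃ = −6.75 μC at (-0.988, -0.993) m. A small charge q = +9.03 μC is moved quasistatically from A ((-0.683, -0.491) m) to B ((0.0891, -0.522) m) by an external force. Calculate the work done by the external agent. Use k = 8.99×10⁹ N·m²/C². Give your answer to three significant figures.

0.423 J

For quasistatic motion the external work equals the change in potential energy: W_ext = qΔV = q(V_B − V_A).
At A: distances to the source charges are 1.41 m, 2.07 m, 0.587 m; V_A = Σ kqᵢ/rᵢ = -1.13×10⁵ V.
At B: distances to the source charges are 1.37 m, 1.75 m, 1.18 m; V_B = Σ kqᵢ/rᵢ = -6.65×10⁴ V.
ΔV = V_B − V_A = 4.68×10⁴ V.
W_ext = qΔV = (9.03×10⁻⁶ C)(4.68×10⁴ V) = 0.423 J.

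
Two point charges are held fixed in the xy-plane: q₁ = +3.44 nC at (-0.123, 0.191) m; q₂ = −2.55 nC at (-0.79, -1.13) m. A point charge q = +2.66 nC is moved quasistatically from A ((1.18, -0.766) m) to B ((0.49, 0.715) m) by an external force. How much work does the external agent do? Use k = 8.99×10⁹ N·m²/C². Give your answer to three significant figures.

For quasistatic motion the external work equals the change in potential energy: W_ext = qΔV = q(V_B − V_A).
At A: distances to the source charges are 1.62 m, 2.00 m; V_A = Σ kqᵢ/rᵢ = 7.69 V.
At B: distances to the source charges are 0.806 m, 2.25 m; V_B = Σ kqᵢ/rᵢ = 28.1 V.
ΔV = V_B − V_A = 20.5 V.
W_ext = qΔV = (2.66×10⁻⁹ C)(20.5 V) = 5.44×10⁻⁸ J.

5.44×10⁻⁸ J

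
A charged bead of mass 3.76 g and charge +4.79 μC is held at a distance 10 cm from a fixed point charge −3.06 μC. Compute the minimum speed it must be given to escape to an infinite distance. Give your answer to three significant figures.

26.5 m/s

To just escape, total mechanical energy must reach zero at infinity: ½mv²_min + U = 0, so ½mv²_min = −U = |kQq|/r.
|U| = |kQq|/r = (8.99×10⁹ N·m²/C²)(3.06×10⁻⁶)(4.79×10⁻⁶)/(0.100) = 1.32 J.
v_min = √(2|U|/m) = √(2·1.32/3.76×10⁻³) = 26.5 m/s.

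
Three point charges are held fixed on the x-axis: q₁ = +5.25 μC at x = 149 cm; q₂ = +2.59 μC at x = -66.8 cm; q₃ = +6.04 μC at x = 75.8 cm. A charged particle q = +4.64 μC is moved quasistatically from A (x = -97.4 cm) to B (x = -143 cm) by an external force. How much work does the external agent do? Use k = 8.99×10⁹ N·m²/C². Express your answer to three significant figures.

For quasistatic motion the external work equals the change in potential energy: W_ext = qΔV = q(V_B − V_A).
At A: distances to the source charges are 2.46 m, 0.306 m, 1.73 m; V_A = Σ kqᵢ/rᵢ = 1.27×10⁵ V.
At B: distances to the source charges are 2.92 m, 0.762 m, 2.19 m; V_B = Σ kqᵢ/rᵢ = 7.15×10⁴ V.
ΔV = V_B − V_A = -5.51×10⁴ V.
W_ext = qΔV = (4.64×10⁻⁶ C)(-5.51×10⁴ V) = -0.255 J.

-0.255 J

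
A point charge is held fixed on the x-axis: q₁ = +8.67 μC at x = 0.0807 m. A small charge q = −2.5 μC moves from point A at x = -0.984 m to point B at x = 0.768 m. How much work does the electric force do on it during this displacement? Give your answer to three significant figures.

The work done by the electric force is W_field = −ΔU = −q(V_B − V_A) = q(V_A − V_B).
At A: distance to the source charge is 1.06 m; V_A = kq₁/r = 7.32×10⁴ V.
At B: distance to the source charge is 0.687 m; V_B = kq₁/r = 1.13×10⁵ V.
ΔV = V_B − V_A = 4.02×10⁴ V.
W_field = −qΔV = −(-2.50×10⁻⁶ C)(4.02×10⁴ V) = 0.100 J.

0.100 J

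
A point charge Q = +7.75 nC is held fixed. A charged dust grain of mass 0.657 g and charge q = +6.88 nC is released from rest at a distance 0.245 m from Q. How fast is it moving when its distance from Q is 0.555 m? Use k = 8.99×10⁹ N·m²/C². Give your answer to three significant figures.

0.0577 m/s

Only the electrostatic force acts, so mechanical energy is conserved: ½mv² = U₁ − U₂ = kQq(1/r₁ − 1/r₂).
U₁ − U₂ = (8.99×10⁹ N·m²/C²)(7.75×10⁻⁹ C)(6.88×10⁻⁹ C)(1/0.245 − 1/0.555) = 1.09×10⁻⁶ J.
v = √(2·1.09×10⁻⁶/6.57×10⁻⁴) = 0.0577 m/s.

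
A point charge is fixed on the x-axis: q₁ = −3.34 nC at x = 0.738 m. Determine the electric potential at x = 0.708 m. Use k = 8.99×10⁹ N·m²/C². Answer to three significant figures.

The total potential is the scalar sum of each charge's contribution, V = Σ kqᵢ/rᵢ.
V = k[(-3.34×10⁻⁹)/(0.0300)] = -1000 V.

-1000 V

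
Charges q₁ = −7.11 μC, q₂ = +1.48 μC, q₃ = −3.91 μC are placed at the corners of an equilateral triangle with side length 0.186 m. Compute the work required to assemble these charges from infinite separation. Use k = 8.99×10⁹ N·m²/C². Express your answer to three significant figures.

0.555 J

The assembly work is the sum of pairwise potential energies, U = Σ_{i<j} kqᵢqⱼ/rᵢⱼ.
All three pair separations equal the side length, 0.186 m.
U = (-0.509) + (1.34) + (-0.280) = 0.555 J.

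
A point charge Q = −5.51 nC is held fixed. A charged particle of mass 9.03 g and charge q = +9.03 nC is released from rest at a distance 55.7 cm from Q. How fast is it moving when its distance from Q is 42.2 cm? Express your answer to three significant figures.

7.54×10⁻³ m/s

Only the electrostatic force acts, so mechanical energy is conserved: ½mv² = U₁ − U₂ = kQq(1/r₁ − 1/r₂).
U₁ − U₂ = (8.99×10⁹ N·m²/C²)(-5.51×10⁻⁹ C)(9.03×10⁻⁹ C)(1/0.557 − 1/0.422) = 2.57×10⁻⁷ J.
v = √(2·2.57×10⁻⁷/9.03×10⁻³) = 7.54×10⁻³ m/s.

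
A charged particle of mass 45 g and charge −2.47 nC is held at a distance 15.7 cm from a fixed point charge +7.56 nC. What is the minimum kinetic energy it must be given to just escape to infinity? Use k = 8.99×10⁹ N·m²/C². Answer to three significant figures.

1.07×10⁻⁶ J

To just escape, total mechanical energy must reach zero at infinity: ½mv²_min + U = 0, so ½mv²_min = −U = |kQq|/r.
|U| = |kQq|/r = (8.99×10⁹ N·m²/C²)(7.56×10⁻⁹)(2.47×10⁻⁹)/(0.157) = 1.07×10⁻⁶ J.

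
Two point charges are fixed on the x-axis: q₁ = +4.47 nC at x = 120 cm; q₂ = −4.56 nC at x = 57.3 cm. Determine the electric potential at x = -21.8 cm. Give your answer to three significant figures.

The total potential is the scalar sum of each charge's contribution, V = Σ kqᵢ/rᵢ.
Distances from the field point to each charge: r₁ = 1.42 m, r₂ = 0.791 m.
V = k[(4.47×10⁻⁹)/(1.42) + (-4.56×10⁻⁹)/(0.791)] = -23.5 V.

-23.5 V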